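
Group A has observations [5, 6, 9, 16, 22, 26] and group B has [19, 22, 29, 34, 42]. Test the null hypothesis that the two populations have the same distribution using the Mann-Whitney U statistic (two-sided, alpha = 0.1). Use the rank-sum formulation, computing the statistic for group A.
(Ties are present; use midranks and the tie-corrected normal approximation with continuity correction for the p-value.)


Step 1: Combine and sort all 11 observations; assign midranks.
sorted (value, group): (5,X), (6,X), (9,X), (16,X), (19,Y), (22,X), (22,Y), (26,X), (29,Y), (34,Y), (42,Y)
ranks: 5->1, 6->2, 9->3, 16->4, 19->5, 22->6.5, 22->6.5, 26->8, 29->9, 34->10, 42->11
Step 2: Rank sum for X: R1 = 1 + 2 + 3 + 4 + 6.5 + 8 = 24.5.
Step 3: U_X = R1 - n1(n1+1)/2 = 24.5 - 6*7/2 = 24.5 - 21 = 3.5.
       U_Y = n1*n2 - U_X = 30 - 3.5 = 26.5.
Step 4: Ties are present, so use the tie-corrected normal approximation (with continuity correction) for the p-value.
Step 5: p-value = 0.044126; compare to alpha = 0.1. reject H0.

U_X = 3.5, p = 0.044126, reject H0 at alpha = 0.1.


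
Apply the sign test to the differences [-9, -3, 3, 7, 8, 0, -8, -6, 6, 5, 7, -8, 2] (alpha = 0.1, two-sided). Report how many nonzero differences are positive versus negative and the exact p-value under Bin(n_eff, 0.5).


Step 1: Discard zero differences. Original n = 13; n_eff = number of nonzero differences = 12.
Nonzero differences (with sign): -9, -3, +3, +7, +8, -8, -6, +6, +5, +7, -8, +2
Step 2: Count signs: positive = 7, negative = 5.
Step 3: Under H0: P(positive) = 0.5, so the number of positives S ~ Bin(12, 0.5).
Step 4: Two-sided exact p-value = sum of Bin(12,0.5) probabilities at or below the observed probability = 0.774414.
Step 5: alpha = 0.1. fail to reject H0.

n_eff = 12, pos = 7, neg = 5, p = 0.774414, fail to reject H0.


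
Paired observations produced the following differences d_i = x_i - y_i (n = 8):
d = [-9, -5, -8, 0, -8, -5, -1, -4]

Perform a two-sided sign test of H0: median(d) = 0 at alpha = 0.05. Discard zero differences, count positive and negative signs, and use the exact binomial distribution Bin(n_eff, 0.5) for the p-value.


Step 1: Discard zero differences. Original n = 8; n_eff = number of nonzero differences = 7.
Nonzero differences (with sign): -9, -5, -8, -8, -5, -1, -4
Step 2: Count signs: positive = 0, negative = 7.
Step 3: Under H0: P(positive) = 0.5, so the number of positives S ~ Bin(7, 0.5).
Step 4: Two-sided exact p-value = sum of Bin(7,0.5) probabilities at or below the observed probability = 0.015625.
Step 5: alpha = 0.05. reject H0.

n_eff = 7, pos = 0, neg = 7, p = 0.015625, reject H0.


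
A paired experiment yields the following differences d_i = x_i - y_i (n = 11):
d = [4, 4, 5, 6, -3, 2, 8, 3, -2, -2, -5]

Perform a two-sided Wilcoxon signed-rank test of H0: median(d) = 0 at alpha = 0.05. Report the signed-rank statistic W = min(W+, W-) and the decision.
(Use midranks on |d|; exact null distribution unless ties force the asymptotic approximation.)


Step 1: Drop any zero differences (none here) and take |d_i|.
|d| = [4, 4, 5, 6, 3, 2, 8, 3, 2, 2, 5]
Step 2: Midrank |d_i| (ties get averaged ranks).
ranks: |4|->6.5, |4|->6.5, |5|->8.5, |6|->10, |3|->4.5, |2|->2, |8|->11, |3|->4.5, |2|->2, |2|->2, |5|->8.5
Step 3: Attach original signs; sum ranks with positive sign and with negative sign.
W+ = 6.5 + 6.5 + 8.5 + 10 + 2 + 11 + 4.5 = 49
W- = 4.5 + 2 + 2 + 8.5 = 17
(Check: W+ + W- = 66 should equal n(n+1)/2 = 66.)
Step 4: Test statistic W = min(W+, W-) = 17.
Step 5: Ties in |d|, so use the tie-corrected normal approximation.
        E[W] = n(n+1)/4 = 11*12/4 = 33.
        Tie groups: |d|=2 (t=3), |d|=3 (t=2), |d|=4 (t=2), |d|=5 (t=2); sum(t^3 - t) = 42.
        Var[W] = n(n+1)(2n+1)/24 - sum(t^3-t)/48 = 3036/24 - 42/48 = 125.625.
        z = (W - E[W]) / sqrt(Var[W]) = (17 - 33) / 11.2083 = -1.4275.
        Two-sided p = 2*Phi(z) = 0.153430.
Step 6: alpha = 0.05. fail to reject H0.

W+ = 49, W- = 17, W = min = 17, p = 0.153430, fail to reject H0.


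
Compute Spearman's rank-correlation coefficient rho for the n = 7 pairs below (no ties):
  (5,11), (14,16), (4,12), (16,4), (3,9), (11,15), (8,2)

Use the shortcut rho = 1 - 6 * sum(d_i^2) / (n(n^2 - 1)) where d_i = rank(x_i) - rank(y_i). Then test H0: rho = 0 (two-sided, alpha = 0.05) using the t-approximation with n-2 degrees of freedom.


Step 1: Rank x and y separately (midranks; no ties here).
rank(x): 5->3, 14->6, 4->2, 16->7, 3->1, 11->5, 8->4
rank(y): 11->4, 16->7, 12->5, 4->2, 9->3, 15->6, 2->1
Step 2: d_i = R_x(i) - R_y(i); compute d_i^2.
  (3-4)^2=1, (6-7)^2=1, (2-5)^2=9, (7-2)^2=25, (1-3)^2=4, (5-6)^2=1, (4-1)^2=9
sum(d^2) = 50.
Step 3: rho = 1 - 6*50 / (7*(7^2 - 1)) = 1 - 300/336 = 0.107143.
Step 4: Under H0, t = rho * sqrt((n-2)/(1-rho^2)) = 0.2410 ~ t(5).
Step 5: Two-sided p-value from the t-distribution with 5 df = 0.819151.
Step 6: alpha = 0.05. fail to reject H0.

rho = 0.1071, p = 0.819151, fail to reject H0 at alpha = 0.05.


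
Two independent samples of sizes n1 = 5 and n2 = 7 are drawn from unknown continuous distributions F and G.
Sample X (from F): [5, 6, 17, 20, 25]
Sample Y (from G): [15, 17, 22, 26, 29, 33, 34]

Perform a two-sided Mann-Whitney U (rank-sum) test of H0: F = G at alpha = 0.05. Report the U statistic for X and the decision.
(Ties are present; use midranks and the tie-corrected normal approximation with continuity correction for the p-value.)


Step 1: Combine and sort all 12 observations; assign midranks.
sorted (value, group): (5,X), (6,X), (15,Y), (17,X), (17,Y), (20,X), (22,Y), (25,X), (26,Y), (29,Y), (33,Y), (34,Y)
ranks: 5->1, 6->2, 15->3, 17->4.5, 17->4.5, 20->6, 22->7, 25->8, 26->9, 29->10, 33->11, 34->12
Step 2: Rank sum for X: R1 = 1 + 2 + 4.5 + 6 + 8 = 21.5.
Step 3: U_X = R1 - n1(n1+1)/2 = 21.5 - 5*6/2 = 21.5 - 15 = 6.5.
       U_Y = n1*n2 - U_X = 35 - 6.5 = 28.5.
Step 4: Ties are present, so use the tie-corrected normal approximation (with continuity correction) for the p-value.
Step 5: p-value = 0.087602; compare to alpha = 0.05. fail to reject H0.

U_X = 6.5, p = 0.087602, fail to reject H0 at alpha = 0.05.


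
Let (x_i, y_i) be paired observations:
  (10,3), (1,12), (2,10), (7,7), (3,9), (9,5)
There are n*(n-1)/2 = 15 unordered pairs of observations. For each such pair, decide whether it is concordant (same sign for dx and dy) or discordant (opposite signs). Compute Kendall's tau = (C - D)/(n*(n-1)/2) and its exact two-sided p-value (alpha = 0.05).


Step 1: Enumerate the 15 unordered pairs (i,j) with i<j and classify each by sign(x_j-x_i) * sign(y_j-y_i).
  (1,2):dx=-9,dy=+9->D; (1,3):dx=-8,dy=+7->D; (1,4):dx=-3,dy=+4->D; (1,5):dx=-7,dy=+6->D
  (1,6):dx=-1,dy=+2->D; (2,3):dx=+1,dy=-2->D; (2,4):dx=+6,dy=-5->D; (2,5):dx=+2,dy=-3->D
  (2,6):dx=+8,dy=-7->D; (3,4):dx=+5,dy=-3->D; (3,5):dx=+1,dy=-1->D; (3,6):dx=+7,dy=-5->D
  (4,5):dx=-4,dy=+2->D; (4,6):dx=+2,dy=-2->D; (5,6):dx=+6,dy=-4->D
Step 2: C = 0, D = 15, total pairs = 15.
Step 3: tau = (C - D)/(n(n-1)/2) = (0 - 15)/15 = -1.000000.
Step 4: Exact two-sided p-value (enumerate n! = 720 permutations of y under H0): p = 0.002778.
Step 5: alpha = 0.05. reject H0.

tau_b = -1.0000 (C=0, D=15), p = 0.002778, reject H0.


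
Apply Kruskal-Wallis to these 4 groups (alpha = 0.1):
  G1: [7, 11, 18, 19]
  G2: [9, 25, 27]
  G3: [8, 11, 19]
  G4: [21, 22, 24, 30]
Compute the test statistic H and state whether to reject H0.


Step 1: Combine all N = 14 observations and assign midranks.
sorted (value, group, rank): (7,G1,1), (8,G3,2), (9,G2,3), (11,G1,4.5), (11,G3,4.5), (18,G1,6), (19,G1,7.5), (19,G3,7.5), (21,G4,9), (22,G4,10), (24,G4,11), (25,G2,12), (27,G2,13), (30,G4,14)
Step 2: Sum ranks within each group.
R_1 = 19 (n_1 = 4)
R_2 = 28 (n_2 = 3)
R_3 = 14 (n_3 = 3)
R_4 = 44 (n_4 = 4)
Step 3: H = 12/(N(N+1)) * sum(R_i^2/n_i) - 3(N+1)
     = 12/(14*15) * (19^2/4 + 28^2/3 + 14^2/3 + 44^2/4) - 3*15
     = 0.057143 * 900.917 - 45
     = 6.480952.
Step 4: Ties present; correction factor C = 1 - 12/(14^3 - 14) = 0.995604. Corrected H = 6.480952 / 0.995604 = 6.509566.
Step 5: Under H0, H ~ chi^2(3); p-value = 0.089286.
Step 6: alpha = 0.1. reject H0.

H = 6.5096, df = 3, p = 0.089286, reject H0.


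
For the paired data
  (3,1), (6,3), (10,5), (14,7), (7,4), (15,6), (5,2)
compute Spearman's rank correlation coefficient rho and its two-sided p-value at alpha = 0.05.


Step 1: Rank x and y separately (midranks; no ties here).
rank(x): 3->1, 6->3, 10->5, 14->6, 7->4, 15->7, 5->2
rank(y): 1->1, 3->3, 5->5, 7->7, 4->4, 6->6, 2->2
Step 2: d_i = R_x(i) - R_y(i); compute d_i^2.
  (1-1)^2=0, (3-3)^2=0, (5-5)^2=0, (6-7)^2=1, (4-4)^2=0, (7-6)^2=1, (2-2)^2=0
sum(d^2) = 2.
Step 3: rho = 1 - 6*2 / (7*(7^2 - 1)) = 1 - 12/336 = 0.964286.
Step 4: Under H0, t = rho * sqrt((n-2)/(1-rho^2)) = 8.1408 ~ t(5).
Step 5: Two-sided p-value from the t-distribution with 5 df = 0.000454.
Step 6: alpha = 0.05. reject H0.

rho = 0.9643, p = 0.000454, reject H0 at alpha = 0.05.


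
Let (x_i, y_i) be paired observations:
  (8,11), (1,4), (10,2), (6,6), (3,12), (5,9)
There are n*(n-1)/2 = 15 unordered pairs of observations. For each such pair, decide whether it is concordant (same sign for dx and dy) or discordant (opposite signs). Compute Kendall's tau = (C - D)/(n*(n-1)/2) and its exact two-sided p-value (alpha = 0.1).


Step 1: Enumerate the 15 unordered pairs (i,j) with i<j and classify each by sign(x_j-x_i) * sign(y_j-y_i).
  (1,2):dx=-7,dy=-7->C; (1,3):dx=+2,dy=-9->D; (1,4):dx=-2,dy=-5->C; (1,5):dx=-5,dy=+1->D
  (1,6):dx=-3,dy=-2->C; (2,3):dx=+9,dy=-2->D; (2,4):dx=+5,dy=+2->C; (2,5):dx=+2,dy=+8->C
  (2,6):dx=+4,dy=+5->C; (3,4):dx=-4,dy=+4->D; (3,5):dx=-7,dy=+10->D; (3,6):dx=-5,dy=+7->D
  (4,5):dx=-3,dy=+6->D; (4,6):dx=-1,dy=+3->D; (5,6):dx=+2,dy=-3->D
Step 2: C = 6, D = 9, total pairs = 15.
Step 3: tau = (C - D)/(n(n-1)/2) = (6 - 9)/15 = -0.200000.
Step 4: Exact two-sided p-value (enumerate n! = 720 permutations of y under H0): p = 0.719444.
Step 5: alpha = 0.1. fail to reject H0.

tau_b = -0.2000 (C=6, D=9), p = 0.719444, fail to reject H0.


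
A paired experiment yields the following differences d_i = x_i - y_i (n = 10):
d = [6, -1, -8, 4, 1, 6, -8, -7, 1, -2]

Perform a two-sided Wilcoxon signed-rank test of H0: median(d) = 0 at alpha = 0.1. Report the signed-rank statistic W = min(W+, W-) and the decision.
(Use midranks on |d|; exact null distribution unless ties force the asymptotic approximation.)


Step 1: Drop any zero differences (none here) and take |d_i|.
|d| = [6, 1, 8, 4, 1, 6, 8, 7, 1, 2]
Step 2: Midrank |d_i| (ties get averaged ranks).
ranks: |6|->6.5, |1|->2, |8|->9.5, |4|->5, |1|->2, |6|->6.5, |8|->9.5, |7|->8, |1|->2, |2|->4
Step 3: Attach original signs; sum ranks with positive sign and with negative sign.
W+ = 6.5 + 5 + 2 + 6.5 + 2 = 22
W- = 2 + 9.5 + 9.5 + 8 + 4 = 33
(Check: W+ + W- = 55 should equal n(n+1)/2 = 55.)
Step 4: Test statistic W = min(W+, W-) = 22.
Step 5: Ties in |d|, so use the tie-corrected normal approximation.
        E[W] = n(n+1)/4 = 10*11/4 = 27.5.
        Tie groups: |d|=1 (t=3), |d|=6 (t=2), |d|=8 (t=2); sum(t^3 - t) = 36.
        Var[W] = n(n+1)(2n+1)/24 - sum(t^3-t)/48 = 2310/24 - 36/48 = 95.5.
        z = (W - E[W]) / sqrt(Var[W]) = (22 - 27.5) / 9.7724 = -0.5628.
        Two-sided p = 2*Phi(z) = 0.573565.
Step 6: alpha = 0.1. fail to reject H0.

W+ = 22, W- = 33, W = min = 22, p = 0.573565, fail to reject H0.


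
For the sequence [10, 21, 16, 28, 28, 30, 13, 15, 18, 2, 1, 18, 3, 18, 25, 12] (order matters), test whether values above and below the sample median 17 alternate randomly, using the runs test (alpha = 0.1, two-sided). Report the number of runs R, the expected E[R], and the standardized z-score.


Step 1: Compute median = 17; label A = above, B = below.
Labels in order: BABAAABBABBABAAB  (n_A = 8, n_B = 8)
Step 2: Count runs R = 11.
Step 3: Under H0 (random ordering), E[R] = 2*n_A*n_B/(n_A+n_B) + 1 = 2*8*8/16 + 1 = 9.0000.
        Var[R] = 2*n_A*n_B*(2*n_A*n_B - n_A - n_B) / ((n_A+n_B)^2 * (n_A+n_B-1)) = 14336/3840 = 3.7333.
        SD[R] = 1.9322.
Step 4: Continuity-corrected z = (R - 0.5 - E[R]) / SD[R] = (11 - 0.5 - 9.0000) / 1.9322 = 0.7763.
Step 5: Two-sided p-value via normal approximation = 2*(1 - Phi(|z|)) = 0.437558.
Step 6: alpha = 0.1. fail to reject H0.

R = 11, z = 0.7763, p = 0.437558, fail to reject H0.


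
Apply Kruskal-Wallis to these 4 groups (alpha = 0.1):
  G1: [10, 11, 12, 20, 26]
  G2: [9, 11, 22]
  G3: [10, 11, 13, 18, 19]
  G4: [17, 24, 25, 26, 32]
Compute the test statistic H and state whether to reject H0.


Step 1: Combine all N = 18 observations and assign midranks.
sorted (value, group, rank): (9,G2,1), (10,G1,2.5), (10,G3,2.5), (11,G1,5), (11,G2,5), (11,G3,5), (12,G1,7), (13,G3,8), (17,G4,9), (18,G3,10), (19,G3,11), (20,G1,12), (22,G2,13), (24,G4,14), (25,G4,15), (26,G1,16.5), (26,G4,16.5), (32,G4,18)
Step 2: Sum ranks within each group.
R_1 = 43 (n_1 = 5)
R_2 = 19 (n_2 = 3)
R_3 = 36.5 (n_3 = 5)
R_4 = 72.5 (n_4 = 5)
Step 3: H = 12/(N(N+1)) * sum(R_i^2/n_i) - 3(N+1)
     = 12/(18*19) * (43^2/5 + 19^2/3 + 36.5^2/5 + 72.5^2/5) - 3*19
     = 0.035088 * 1807.83 - 57
     = 6.432749.
Step 4: Ties present; correction factor C = 1 - 36/(18^3 - 18) = 0.993808. Corrected H = 6.432749 / 0.993808 = 6.472828.
Step 5: Under H0, H ~ chi^2(3); p-value = 0.090740.
Step 6: alpha = 0.1. reject H0.

H = 6.4728, df = 3, p = 0.090740, reject H0.


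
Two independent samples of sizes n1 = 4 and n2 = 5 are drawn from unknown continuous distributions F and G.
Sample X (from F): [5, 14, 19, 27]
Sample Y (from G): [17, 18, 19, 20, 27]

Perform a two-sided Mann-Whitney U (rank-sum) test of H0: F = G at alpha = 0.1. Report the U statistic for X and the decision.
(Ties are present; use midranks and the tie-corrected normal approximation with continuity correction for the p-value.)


Step 1: Combine and sort all 9 observations; assign midranks.
sorted (value, group): (5,X), (14,X), (17,Y), (18,Y), (19,X), (19,Y), (20,Y), (27,X), (27,Y)
ranks: 5->1, 14->2, 17->3, 18->4, 19->5.5, 19->5.5, 20->7, 27->8.5, 27->8.5
Step 2: Rank sum for X: R1 = 1 + 2 + 5.5 + 8.5 = 17.
Step 3: U_X = R1 - n1(n1+1)/2 = 17 - 4*5/2 = 17 - 10 = 7.
       U_Y = n1*n2 - U_X = 20 - 7 = 13.
Step 4: Ties are present, so use the tie-corrected normal approximation (with continuity correction) for the p-value.
Step 5: p-value = 0.536878; compare to alpha = 0.1. fail to reject H0.

U_X = 7, p = 0.536878, fail to reject H0 at alpha = 0.1.


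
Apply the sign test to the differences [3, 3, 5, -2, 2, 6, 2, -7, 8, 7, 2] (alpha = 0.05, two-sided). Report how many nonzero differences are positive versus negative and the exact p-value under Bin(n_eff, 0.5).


Step 1: Discard zero differences. Original n = 11; n_eff = number of nonzero differences = 11.
Nonzero differences (with sign): +3, +3, +5, -2, +2, +6, +2, -7, +8, +7, +2
Step 2: Count signs: positive = 9, negative = 2.
Step 3: Under H0: P(positive) = 0.5, so the number of positives S ~ Bin(11, 0.5).
Step 4: Two-sided exact p-value = sum of Bin(11,0.5) probabilities at or below the observed probability = 0.065430.
Step 5: alpha = 0.05. fail to reject H0.

n_eff = 11, pos = 9, neg = 2, p = 0.065430, fail to reject H0.


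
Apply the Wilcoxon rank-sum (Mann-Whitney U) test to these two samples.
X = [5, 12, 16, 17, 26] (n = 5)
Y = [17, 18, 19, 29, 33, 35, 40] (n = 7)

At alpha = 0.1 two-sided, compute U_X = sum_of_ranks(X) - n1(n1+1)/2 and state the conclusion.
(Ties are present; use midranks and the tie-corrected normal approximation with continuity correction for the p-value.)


Step 1: Combine and sort all 12 observations; assign midranks.
sorted (value, group): (5,X), (12,X), (16,X), (17,X), (17,Y), (18,Y), (19,Y), (26,X), (29,Y), (33,Y), (35,Y), (40,Y)
ranks: 5->1, 12->2, 16->3, 17->4.5, 17->4.5, 18->6, 19->7, 26->8, 29->9, 33->10, 35->11, 40->12
Step 2: Rank sum for X: R1 = 1 + 2 + 3 + 4.5 + 8 = 18.5.
Step 3: U_X = R1 - n1(n1+1)/2 = 18.5 - 5*6/2 = 18.5 - 15 = 3.5.
       U_Y = n1*n2 - U_X = 35 - 3.5 = 31.5.
Step 4: Ties are present, so use the tie-corrected normal approximation (with continuity correction) for the p-value.
Step 5: p-value = 0.028075; compare to alpha = 0.1. reject H0.

U_X = 3.5, p = 0.028075, reject H0 at alpha = 0.1.


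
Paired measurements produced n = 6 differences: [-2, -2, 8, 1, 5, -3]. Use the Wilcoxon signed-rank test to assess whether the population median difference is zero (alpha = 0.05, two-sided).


Step 1: Drop any zero differences (none here) and take |d_i|.
|d| = [2, 2, 8, 1, 5, 3]
Step 2: Midrank |d_i| (ties get averaged ranks).
ranks: |2|->2.5, |2|->2.5, |8|->6, |1|->1, |5|->5, |3|->4
Step 3: Attach original signs; sum ranks with positive sign and with negative sign.
W+ = 6 + 1 + 5 = 12
W- = 2.5 + 2.5 + 4 = 9
(Check: W+ + W- = 21 should equal n(n+1)/2 = 21.)
Step 4: Test statistic W = min(W+, W-) = 9.
Step 5: Ties in |d|, so use the tie-corrected normal approximation.
        E[W] = n(n+1)/4 = 6*7/4 = 10.5.
        Tie groups: |d|=2 (t=2); sum(t^3 - t) = 6.
        Var[W] = n(n+1)(2n+1)/24 - sum(t^3-t)/48 = 546/24 - 6/48 = 22.625.
        z = (W - E[W]) / sqrt(Var[W]) = (9 - 10.5) / 4.7566 = -0.3154.
        Two-sided p = 2*Phi(z) = 0.752494.
Step 6: alpha = 0.05. fail to reject H0.

W+ = 12, W- = 9, W = min = 9, p = 0.752494, fail to reject H0.


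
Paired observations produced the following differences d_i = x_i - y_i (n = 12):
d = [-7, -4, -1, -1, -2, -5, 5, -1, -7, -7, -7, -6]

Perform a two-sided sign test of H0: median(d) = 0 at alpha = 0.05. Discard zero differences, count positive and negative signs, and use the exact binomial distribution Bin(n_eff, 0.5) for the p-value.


Step 1: Discard zero differences. Original n = 12; n_eff = number of nonzero differences = 12.
Nonzero differences (with sign): -7, -4, -1, -1, -2, -5, +5, -1, -7, -7, -7, -6
Step 2: Count signs: positive = 1, negative = 11.
Step 3: Under H0: P(positive) = 0.5, so the number of positives S ~ Bin(12, 0.5).
Step 4: Two-sided exact p-value = sum of Bin(12,0.5) probabilities at or below the observed probability = 0.006348.
Step 5: alpha = 0.05. reject H0.

n_eff = 12, pos = 1, neg = 11, p = 0.006348, reject H0.


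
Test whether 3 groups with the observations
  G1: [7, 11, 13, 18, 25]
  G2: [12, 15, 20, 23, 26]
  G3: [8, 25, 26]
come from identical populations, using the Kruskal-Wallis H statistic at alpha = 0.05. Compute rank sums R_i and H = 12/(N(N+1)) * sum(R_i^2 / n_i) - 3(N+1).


Step 1: Combine all N = 13 observations and assign midranks.
sorted (value, group, rank): (7,G1,1), (8,G3,2), (11,G1,3), (12,G2,4), (13,G1,5), (15,G2,6), (18,G1,7), (20,G2,8), (23,G2,9), (25,G1,10.5), (25,G3,10.5), (26,G2,12.5), (26,G3,12.5)
Step 2: Sum ranks within each group.
R_1 = 26.5 (n_1 = 5)
R_2 = 39.5 (n_2 = 5)
R_3 = 25 (n_3 = 3)
Step 3: H = 12/(N(N+1)) * sum(R_i^2/n_i) - 3(N+1)
     = 12/(13*14) * (26.5^2/5 + 39.5^2/5 + 25^2/3) - 3*14
     = 0.065934 * 660.833 - 42
     = 1.571429.
Step 4: Ties present; correction factor C = 1 - 12/(13^3 - 13) = 0.994505. Corrected H = 1.571429 / 0.994505 = 1.580110.
Step 5: Under H0, H ~ chi^2(2); p-value = 0.453820.
Step 6: alpha = 0.05. fail to reject H0.

H = 1.5801, df = 2, p = 0.453820, fail to reject H0.


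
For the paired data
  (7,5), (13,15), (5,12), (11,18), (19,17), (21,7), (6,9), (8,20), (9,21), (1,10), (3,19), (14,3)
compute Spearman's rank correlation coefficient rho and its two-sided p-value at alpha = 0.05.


Step 1: Rank x and y separately (midranks; no ties here).
rank(x): 7->5, 13->9, 5->3, 11->8, 19->11, 21->12, 6->4, 8->6, 9->7, 1->1, 3->2, 14->10
rank(y): 5->2, 15->7, 12->6, 18->9, 17->8, 7->3, 9->4, 20->11, 21->12, 10->5, 19->10, 3->1
Step 2: d_i = R_x(i) - R_y(i); compute d_i^2.
  (5-2)^2=9, (9-7)^2=4, (3-6)^2=9, (8-9)^2=1, (11-8)^2=9, (12-3)^2=81, (4-4)^2=0, (6-11)^2=25, (7-12)^2=25, (1-5)^2=16, (2-10)^2=64, (10-1)^2=81
sum(d^2) = 324.
Step 3: rho = 1 - 6*324 / (12*(12^2 - 1)) = 1 - 1944/1716 = -0.132867.
Step 4: Under H0, t = rho * sqrt((n-2)/(1-rho^2)) = -0.4239 ~ t(10).
Step 5: Two-sided p-value from the t-distribution with 10 df = 0.680598.
Step 6: alpha = 0.05. fail to reject H0.

rho = -0.1329, p = 0.680598, fail to reject H0 at alpha = 0.05.


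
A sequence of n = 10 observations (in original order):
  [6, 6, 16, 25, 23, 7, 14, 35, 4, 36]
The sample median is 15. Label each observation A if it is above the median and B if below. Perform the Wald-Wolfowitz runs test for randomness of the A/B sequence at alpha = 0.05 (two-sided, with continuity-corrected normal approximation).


Step 1: Compute median = 15; label A = above, B = below.
Labels in order: BBAAABBABA  (n_A = 5, n_B = 5)
Step 2: Count runs R = 6.
Step 3: Under H0 (random ordering), E[R] = 2*n_A*n_B/(n_A+n_B) + 1 = 2*5*5/10 + 1 = 6.0000.
        Var[R] = 2*n_A*n_B*(2*n_A*n_B - n_A - n_B) / ((n_A+n_B)^2 * (n_A+n_B-1)) = 2000/900 = 2.2222.
        SD[R] = 1.4907.
Step 4: R = E[R], so z = 0 with no continuity correction.
Step 5: Two-sided p-value via normal approximation = 2*(1 - Phi(|z|)) = 1.000000.
Step 6: alpha = 0.05. fail to reject H0.

R = 6, z = 0.0000, p = 1.000000, fail to reject H0.


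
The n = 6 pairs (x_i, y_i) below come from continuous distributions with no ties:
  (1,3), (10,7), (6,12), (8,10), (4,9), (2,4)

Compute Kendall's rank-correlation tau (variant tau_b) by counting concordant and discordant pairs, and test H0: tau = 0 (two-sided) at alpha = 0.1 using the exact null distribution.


Step 1: Enumerate the 15 unordered pairs (i,j) with i<j and classify each by sign(x_j-x_i) * sign(y_j-y_i).
  (1,2):dx=+9,dy=+4->C; (1,3):dx=+5,dy=+9->C; (1,4):dx=+7,dy=+7->C; (1,5):dx=+3,dy=+6->C
  (1,6):dx=+1,dy=+1->C; (2,3):dx=-4,dy=+5->D; (2,4):dx=-2,dy=+3->D; (2,5):dx=-6,dy=+2->D
  (2,6):dx=-8,dy=-3->C; (3,4):dx=+2,dy=-2->D; (3,5):dx=-2,dy=-3->C; (3,6):dx=-4,dy=-8->C
  (4,5):dx=-4,dy=-1->C; (4,6):dx=-6,dy=-6->C; (5,6):dx=-2,dy=-5->C
Step 2: C = 11, D = 4, total pairs = 15.
Step 3: tau = (C - D)/(n(n-1)/2) = (11 - 4)/15 = 0.466667.
Step 4: Exact two-sided p-value (enumerate n! = 720 permutations of y under H0): p = 0.272222.
Step 5: alpha = 0.1. fail to reject H0.

tau_b = 0.4667 (C=11, D=4), p = 0.272222, fail to reject H0.


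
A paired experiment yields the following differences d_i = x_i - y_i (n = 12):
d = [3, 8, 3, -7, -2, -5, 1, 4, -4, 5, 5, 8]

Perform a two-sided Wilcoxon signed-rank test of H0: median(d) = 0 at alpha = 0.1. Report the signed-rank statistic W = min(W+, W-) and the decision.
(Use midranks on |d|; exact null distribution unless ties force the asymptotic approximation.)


Step 1: Drop any zero differences (none here) and take |d_i|.
|d| = [3, 8, 3, 7, 2, 5, 1, 4, 4, 5, 5, 8]
Step 2: Midrank |d_i| (ties get averaged ranks).
ranks: |3|->3.5, |8|->11.5, |3|->3.5, |7|->10, |2|->2, |5|->8, |1|->1, |4|->5.5, |4|->5.5, |5|->8, |5|->8, |8|->11.5
Step 3: Attach original signs; sum ranks with positive sign and with negative sign.
W+ = 3.5 + 11.5 + 3.5 + 1 + 5.5 + 8 + 8 + 11.5 = 52.5
W- = 10 + 2 + 8 + 5.5 = 25.5
(Check: W+ + W- = 78 should equal n(n+1)/2 = 78.)
Step 4: Test statistic W = min(W+, W-) = 25.5.
Step 5: Ties in |d|, so use the tie-corrected normal approximation.
        E[W] = n(n+1)/4 = 12*13/4 = 39.
        Tie groups: |d|=3 (t=2), |d|=4 (t=2), |d|=5 (t=3), |d|=8 (t=2); sum(t^3 - t) = 42.
        Var[W] = n(n+1)(2n+1)/24 - sum(t^3-t)/48 = 3900/24 - 42/48 = 161.625.
        z = (W - E[W]) / sqrt(Var[W]) = (25.5 - 39) / 12.7132 = -1.0619.
        Two-sided p = 2*Phi(z) = 0.288286.
Step 6: alpha = 0.1. fail to reject H0.

W+ = 52.5, W- = 25.5, W = min = 25.5, p = 0.288286, fail to reject H0.


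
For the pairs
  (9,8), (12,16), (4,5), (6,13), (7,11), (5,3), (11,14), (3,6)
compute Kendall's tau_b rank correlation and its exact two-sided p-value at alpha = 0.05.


Step 1: Enumerate the 28 unordered pairs (i,j) with i<j and classify each by sign(x_j-x_i) * sign(y_j-y_i).
  (1,2):dx=+3,dy=+8->C; (1,3):dx=-5,dy=-3->C; (1,4):dx=-3,dy=+5->D; (1,5):dx=-2,dy=+3->D
  (1,6):dx=-4,dy=-5->C; (1,7):dx=+2,dy=+6->C; (1,8):dx=-6,dy=-2->C; (2,3):dx=-8,dy=-11->C
  (2,4):dx=-6,dy=-3->C; (2,5):dx=-5,dy=-5->C; (2,6):dx=-7,dy=-13->C; (2,7):dx=-1,dy=-2->C
  (2,8):dx=-9,dy=-10->C; (3,4):dx=+2,dy=+8->C; (3,5):dx=+3,dy=+6->C; (3,6):dx=+1,dy=-2->D
  (3,7):dx=+7,dy=+9->C; (3,8):dx=-1,dy=+1->D; (4,5):dx=+1,dy=-2->D; (4,6):dx=-1,dy=-10->C
  (4,7):dx=+5,dy=+1->C; (4,8):dx=-3,dy=-7->C; (5,6):dx=-2,dy=-8->C; (5,7):dx=+4,dy=+3->C
  (5,8):dx=-4,dy=-5->C; (6,7):dx=+6,dy=+11->C; (6,8):dx=-2,dy=+3->D; (7,8):dx=-8,dy=-8->C
Step 2: C = 22, D = 6, total pairs = 28.
Step 3: tau = (C - D)/(n(n-1)/2) = (22 - 6)/28 = 0.571429.
Step 4: Exact two-sided p-value (enumerate n! = 40320 permutations of y under H0): p = 0.061012.
Step 5: alpha = 0.05. fail to reject H0.

tau_b = 0.5714 (C=22, D=6), p = 0.061012, fail to reject H0.


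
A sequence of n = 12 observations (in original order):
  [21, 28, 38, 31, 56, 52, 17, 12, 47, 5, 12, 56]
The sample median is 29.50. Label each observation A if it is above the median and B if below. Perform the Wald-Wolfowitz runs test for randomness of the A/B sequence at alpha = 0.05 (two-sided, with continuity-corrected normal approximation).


Step 1: Compute median = 29.50; label A = above, B = below.
Labels in order: BBAAAABBABBA  (n_A = 6, n_B = 6)
Step 2: Count runs R = 6.
Step 3: Under H0 (random ordering), E[R] = 2*n_A*n_B/(n_A+n_B) + 1 = 2*6*6/12 + 1 = 7.0000.
        Var[R] = 2*n_A*n_B*(2*n_A*n_B - n_A - n_B) / ((n_A+n_B)^2 * (n_A+n_B-1)) = 4320/1584 = 2.7273.
        SD[R] = 1.6514.
Step 4: Continuity-corrected z = (R + 0.5 - E[R]) / SD[R] = (6 + 0.5 - 7.0000) / 1.6514 = -0.3028.
Step 5: Two-sided p-value via normal approximation = 2*(1 - Phi(|z|)) = 0.762069.
Step 6: alpha = 0.05. fail to reject H0.

R = 6, z = -0.3028, p = 0.762069, fail to reject H0.


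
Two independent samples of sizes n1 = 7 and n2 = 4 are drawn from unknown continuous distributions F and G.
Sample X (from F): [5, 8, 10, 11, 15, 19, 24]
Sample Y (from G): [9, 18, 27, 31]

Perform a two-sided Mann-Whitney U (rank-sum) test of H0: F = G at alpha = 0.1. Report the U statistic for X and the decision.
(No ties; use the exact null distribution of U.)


Step 1: Combine and sort all 11 observations; assign midranks.
sorted (value, group): (5,X), (8,X), (9,Y), (10,X), (11,X), (15,X), (18,Y), (19,X), (24,X), (27,Y), (31,Y)
ranks: 5->1, 8->2, 9->3, 10->4, 11->5, 15->6, 18->7, 19->8, 24->9, 27->10, 31->11
Step 2: Rank sum for X: R1 = 1 + 2 + 4 + 5 + 6 + 8 + 9 = 35.
Step 3: U_X = R1 - n1(n1+1)/2 = 35 - 7*8/2 = 35 - 28 = 7.
       U_Y = n1*n2 - U_X = 28 - 7 = 21.
Step 4: No ties, so the exact null distribution of U (based on enumerating the C(11,7) = 330 equally likely rank assignments) gives the two-sided p-value.
Step 5: p-value = 0.230303; compare to alpha = 0.1. fail to reject H0.

U_X = 7, p = 0.230303, fail to reject H0 at alpha = 0.1.


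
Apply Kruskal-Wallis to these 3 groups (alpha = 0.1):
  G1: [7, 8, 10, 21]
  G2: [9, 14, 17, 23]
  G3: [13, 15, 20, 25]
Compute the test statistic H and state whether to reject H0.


Step 1: Combine all N = 12 observations and assign midranks.
sorted (value, group, rank): (7,G1,1), (8,G1,2), (9,G2,3), (10,G1,4), (13,G3,5), (14,G2,6), (15,G3,7), (17,G2,8), (20,G3,9), (21,G1,10), (23,G2,11), (25,G3,12)
Step 2: Sum ranks within each group.
R_1 = 17 (n_1 = 4)
R_2 = 28 (n_2 = 4)
R_3 = 33 (n_3 = 4)
Step 3: H = 12/(N(N+1)) * sum(R_i^2/n_i) - 3(N+1)
     = 12/(12*13) * (17^2/4 + 28^2/4 + 33^2/4) - 3*13
     = 0.076923 * 540.5 - 39
     = 2.576923.
Step 4: No ties, so H is used without correction.
Step 5: Under H0, H ~ chi^2(2); p-value = 0.275695.
Step 6: alpha = 0.1. fail to reject H0.

H = 2.5769, df = 2, p = 0.275695, fail to reject H0.


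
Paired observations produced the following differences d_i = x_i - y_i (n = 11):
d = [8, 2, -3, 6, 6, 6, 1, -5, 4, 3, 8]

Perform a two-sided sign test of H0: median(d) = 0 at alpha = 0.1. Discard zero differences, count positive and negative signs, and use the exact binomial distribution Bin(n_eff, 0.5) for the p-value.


Step 1: Discard zero differences. Original n = 11; n_eff = number of nonzero differences = 11.
Nonzero differences (with sign): +8, +2, -3, +6, +6, +6, +1, -5, +4, +3, +8
Step 2: Count signs: positive = 9, negative = 2.
Step 3: Under H0: P(positive) = 0.5, so the number of positives S ~ Bin(11, 0.5).
Step 4: Two-sided exact p-value = sum of Bin(11,0.5) probabilities at or below the observed probability = 0.065430.
Step 5: alpha = 0.1. reject H0.

n_eff = 11, pos = 9, neg = 2, p = 0.065430, reject H0.


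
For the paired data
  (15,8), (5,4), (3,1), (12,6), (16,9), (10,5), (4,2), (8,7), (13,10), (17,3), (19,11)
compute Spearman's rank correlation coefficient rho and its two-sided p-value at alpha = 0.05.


Step 1: Rank x and y separately (midranks; no ties here).
rank(x): 15->8, 5->3, 3->1, 12->6, 16->9, 10->5, 4->2, 8->4, 13->7, 17->10, 19->11
rank(y): 8->8, 4->4, 1->1, 6->6, 9->9, 5->5, 2->2, 7->7, 10->10, 3->3, 11->11
Step 2: d_i = R_x(i) - R_y(i); compute d_i^2.
  (8-8)^2=0, (3-4)^2=1, (1-1)^2=0, (6-6)^2=0, (9-9)^2=0, (5-5)^2=0, (2-2)^2=0, (4-7)^2=9, (7-10)^2=9, (10-3)^2=49, (11-11)^2=0
sum(d^2) = 68.
Step 3: rho = 1 - 6*68 / (11*(11^2 - 1)) = 1 - 408/1320 = 0.690909.
Step 4: Under H0, t = rho * sqrt((n-2)/(1-rho^2)) = 2.8671 ~ t(9).
Step 5: Two-sided p-value from the t-distribution with 9 df = 0.018565.
Step 6: alpha = 0.05. reject H0.

rho = 0.6909, p = 0.018565, reject H0 at alpha = 0.05.


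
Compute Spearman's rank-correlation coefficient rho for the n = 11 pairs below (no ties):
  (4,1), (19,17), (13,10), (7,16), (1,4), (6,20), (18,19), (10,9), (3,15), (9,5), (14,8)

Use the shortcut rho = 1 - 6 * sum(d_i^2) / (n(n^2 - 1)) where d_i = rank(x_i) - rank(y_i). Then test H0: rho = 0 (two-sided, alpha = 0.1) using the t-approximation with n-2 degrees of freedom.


Step 1: Rank x and y separately (midranks; no ties here).
rank(x): 4->3, 19->11, 13->8, 7->5, 1->1, 6->4, 18->10, 10->7, 3->2, 9->6, 14->9
rank(y): 1->1, 17->9, 10->6, 16->8, 4->2, 20->11, 19->10, 9->5, 15->7, 5->3, 8->4
Step 2: d_i = R_x(i) - R_y(i); compute d_i^2.
  (3-1)^2=4, (11-9)^2=4, (8-6)^2=4, (5-8)^2=9, (1-2)^2=1, (4-11)^2=49, (10-10)^2=0, (7-5)^2=4, (2-7)^2=25, (6-3)^2=9, (9-4)^2=25
sum(d^2) = 134.
Step 3: rho = 1 - 6*134 / (11*(11^2 - 1)) = 1 - 804/1320 = 0.390909.
Step 4: Under H0, t = rho * sqrt((n-2)/(1-rho^2)) = 1.2741 ~ t(9).
Step 5: Two-sided p-value from the t-distribution with 9 df = 0.234540.
Step 6: alpha = 0.1. fail to reject H0.

rho = 0.3909, p = 0.234540, fail to reject H0 at alpha = 0.1.


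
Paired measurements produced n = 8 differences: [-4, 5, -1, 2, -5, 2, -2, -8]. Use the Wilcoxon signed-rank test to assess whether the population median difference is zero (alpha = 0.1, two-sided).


Step 1: Drop any zero differences (none here) and take |d_i|.
|d| = [4, 5, 1, 2, 5, 2, 2, 8]
Step 2: Midrank |d_i| (ties get averaged ranks).
ranks: |4|->5, |5|->6.5, |1|->1, |2|->3, |5|->6.5, |2|->3, |2|->3, |8|->8
Step 3: Attach original signs; sum ranks with positive sign and with negative sign.
W+ = 6.5 + 3 + 3 = 12.5
W- = 5 + 1 + 6.5 + 3 + 8 = 23.5
(Check: W+ + W- = 36 should equal n(n+1)/2 = 36.)
Step 4: Test statistic W = min(W+, W-) = 12.5.
Step 5: Ties in |d|, so use the tie-corrected normal approximation.
        E[W] = n(n+1)/4 = 8*9/4 = 18.
        Tie groups: |d|=2 (t=3), |d|=5 (t=2); sum(t^3 - t) = 30.
        Var[W] = n(n+1)(2n+1)/24 - sum(t^3-t)/48 = 1224/24 - 30/48 = 50.375.
        z = (W - E[W]) / sqrt(Var[W]) = (12.5 - 18) / 7.0975 = -0.7749.
        Two-sided p = 2*Phi(z) = 0.438389.
Step 6: alpha = 0.1. fail to reject H0.

W+ = 12.5, W- = 23.5, W = min = 12.5, p = 0.438389, fail to reject H0.


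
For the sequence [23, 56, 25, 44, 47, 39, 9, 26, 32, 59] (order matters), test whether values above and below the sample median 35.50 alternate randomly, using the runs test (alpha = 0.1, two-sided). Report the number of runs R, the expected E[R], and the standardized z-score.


Step 1: Compute median = 35.50; label A = above, B = below.
Labels in order: BABAAABBBA  (n_A = 5, n_B = 5)
Step 2: Count runs R = 6.
Step 3: Under H0 (random ordering), E[R] = 2*n_A*n_B/(n_A+n_B) + 1 = 2*5*5/10 + 1 = 6.0000.
        Var[R] = 2*n_A*n_B*(2*n_A*n_B - n_A - n_B) / ((n_A+n_B)^2 * (n_A+n_B-1)) = 2000/900 = 2.2222.
        SD[R] = 1.4907.
Step 4: R = E[R], so z = 0 with no continuity correction.
Step 5: Two-sided p-value via normal approximation = 2*(1 - Phi(|z|)) = 1.000000.
Step 6: alpha = 0.1. fail to reject H0.

R = 6, z = 0.0000, p = 1.000000, fail to reject H0.


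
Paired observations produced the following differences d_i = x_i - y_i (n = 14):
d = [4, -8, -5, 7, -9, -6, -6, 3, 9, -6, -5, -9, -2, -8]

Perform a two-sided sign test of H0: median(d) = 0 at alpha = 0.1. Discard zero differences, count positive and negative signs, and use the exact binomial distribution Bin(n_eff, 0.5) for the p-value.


Step 1: Discard zero differences. Original n = 14; n_eff = number of nonzero differences = 14.
Nonzero differences (with sign): +4, -8, -5, +7, -9, -6, -6, +3, +9, -6, -5, -9, -2, -8
Step 2: Count signs: positive = 4, negative = 10.
Step 3: Under H0: P(positive) = 0.5, so the number of positives S ~ Bin(14, 0.5).
Step 4: Two-sided exact p-value = sum of Bin(14,0.5) probabilities at or below the observed probability = 0.179565.
Step 5: alpha = 0.1. fail to reject H0.

n_eff = 14, pos = 4, neg = 10, p = 0.179565, fail to reject H0.


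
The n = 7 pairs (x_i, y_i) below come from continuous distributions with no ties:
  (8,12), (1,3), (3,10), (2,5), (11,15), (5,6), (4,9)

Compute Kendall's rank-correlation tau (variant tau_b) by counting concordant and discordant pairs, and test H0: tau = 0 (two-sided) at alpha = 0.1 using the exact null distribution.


Step 1: Enumerate the 21 unordered pairs (i,j) with i<j and classify each by sign(x_j-x_i) * sign(y_j-y_i).
  (1,2):dx=-7,dy=-9->C; (1,3):dx=-5,dy=-2->C; (1,4):dx=-6,dy=-7->C; (1,5):dx=+3,dy=+3->C
  (1,6):dx=-3,dy=-6->C; (1,7):dx=-4,dy=-3->C; (2,3):dx=+2,dy=+7->C; (2,4):dx=+1,dy=+2->C
  (2,5):dx=+10,dy=+12->C; (2,6):dx=+4,dy=+3->C; (2,7):dx=+3,dy=+6->C; (3,4):dx=-1,dy=-5->C
  (3,5):dx=+8,dy=+5->C; (3,6):dx=+2,dy=-4->D; (3,7):dx=+1,dy=-1->D; (4,5):dx=+9,dy=+10->C
  (4,6):dx=+3,dy=+1->C; (4,7):dx=+2,dy=+4->C; (5,6):dx=-6,dy=-9->C; (5,7):dx=-7,dy=-6->C
  (6,7):dx=-1,dy=+3->D
Step 2: C = 18, D = 3, total pairs = 21.
Step 3: tau = (C - D)/(n(n-1)/2) = (18 - 3)/21 = 0.714286.
Step 4: Exact two-sided p-value (enumerate n! = 5040 permutations of y under H0): p = 0.030159.
Step 5: alpha = 0.1. reject H0.

tau_b = 0.7143 (C=18, D=3), p = 0.030159, reject H0.


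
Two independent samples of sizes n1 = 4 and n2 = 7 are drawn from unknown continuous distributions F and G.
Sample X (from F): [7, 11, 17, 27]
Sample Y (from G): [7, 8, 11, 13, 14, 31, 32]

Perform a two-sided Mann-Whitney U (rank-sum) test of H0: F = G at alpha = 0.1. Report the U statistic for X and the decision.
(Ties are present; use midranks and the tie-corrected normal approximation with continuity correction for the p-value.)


Step 1: Combine and sort all 11 observations; assign midranks.
sorted (value, group): (7,X), (7,Y), (8,Y), (11,X), (11,Y), (13,Y), (14,Y), (17,X), (27,X), (31,Y), (32,Y)
ranks: 7->1.5, 7->1.5, 8->3, 11->4.5, 11->4.5, 13->6, 14->7, 17->8, 27->9, 31->10, 32->11
Step 2: Rank sum for X: R1 = 1.5 + 4.5 + 8 + 9 = 23.
Step 3: U_X = R1 - n1(n1+1)/2 = 23 - 4*5/2 = 23 - 10 = 13.
       U_Y = n1*n2 - U_X = 28 - 13 = 15.
Step 4: Ties are present, so use the tie-corrected normal approximation (with continuity correction) for the p-value.
Step 5: p-value = 0.924376; compare to alpha = 0.1. fail to reject H0.

U_X = 13, p = 0.924376, fail to reject H0 at alpha = 0.1.


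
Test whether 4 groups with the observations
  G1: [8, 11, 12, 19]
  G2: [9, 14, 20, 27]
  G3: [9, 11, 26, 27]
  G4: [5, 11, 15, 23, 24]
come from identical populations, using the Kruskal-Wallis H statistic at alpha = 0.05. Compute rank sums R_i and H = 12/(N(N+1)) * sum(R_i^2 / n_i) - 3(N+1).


Step 1: Combine all N = 17 observations and assign midranks.
sorted (value, group, rank): (5,G4,1), (8,G1,2), (9,G2,3.5), (9,G3,3.5), (11,G1,6), (11,G3,6), (11,G4,6), (12,G1,8), (14,G2,9), (15,G4,10), (19,G1,11), (20,G2,12), (23,G4,13), (24,G4,14), (26,G3,15), (27,G2,16.5), (27,G3,16.5)
Step 2: Sum ranks within each group.
R_1 = 27 (n_1 = 4)
R_2 = 41 (n_2 = 4)
R_3 = 41 (n_3 = 4)
R_4 = 44 (n_4 = 5)
Step 3: H = 12/(N(N+1)) * sum(R_i^2/n_i) - 3(N+1)
     = 12/(17*18) * (27^2/4 + 41^2/4 + 41^2/4 + 44^2/5) - 3*18
     = 0.039216 * 1409.95 - 54
     = 1.292157.
Step 4: Ties present; correction factor C = 1 - 36/(17^3 - 17) = 0.992647. Corrected H = 1.292157 / 0.992647 = 1.301728.
Step 5: Under H0, H ~ chi^2(3); p-value = 0.728723.
Step 6: alpha = 0.05. fail to reject H0.

H = 1.3017, df = 3, p = 0.728723, fail to reject H0.


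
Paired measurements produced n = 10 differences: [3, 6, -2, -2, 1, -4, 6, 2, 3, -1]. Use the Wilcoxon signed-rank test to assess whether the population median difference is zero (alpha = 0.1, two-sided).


Step 1: Drop any zero differences (none here) and take |d_i|.
|d| = [3, 6, 2, 2, 1, 4, 6, 2, 3, 1]
Step 2: Midrank |d_i| (ties get averaged ranks).
ranks: |3|->6.5, |6|->9.5, |2|->4, |2|->4, |1|->1.5, |4|->8, |6|->9.5, |2|->4, |3|->6.5, |1|->1.5
Step 3: Attach original signs; sum ranks with positive sign and with negative sign.
W+ = 6.5 + 9.5 + 1.5 + 9.5 + 4 + 6.5 = 37.5
W- = 4 + 4 + 8 + 1.5 = 17.5
(Check: W+ + W- = 55 should equal n(n+1)/2 = 55.)
Step 4: Test statistic W = min(W+, W-) = 17.5.
Step 5: Ties in |d|, so use the tie-corrected normal approximation.
        E[W] = n(n+1)/4 = 10*11/4 = 27.5.
        Tie groups: |d|=1 (t=2), |d|=2 (t=3), |d|=3 (t=2), |d|=6 (t=2); sum(t^3 - t) = 42.
        Var[W] = n(n+1)(2n+1)/24 - sum(t^3-t)/48 = 2310/24 - 42/48 = 95.375.
        z = (W - E[W]) / sqrt(Var[W]) = (17.5 - 27.5) / 9.7660 = -1.0240.
        Two-sided p = 2*Phi(z) = 0.305854.
Step 6: alpha = 0.1. fail to reject H0.

W+ = 37.5, W- = 17.5, W = min = 17.5, p = 0.305854, fail to reject H0.


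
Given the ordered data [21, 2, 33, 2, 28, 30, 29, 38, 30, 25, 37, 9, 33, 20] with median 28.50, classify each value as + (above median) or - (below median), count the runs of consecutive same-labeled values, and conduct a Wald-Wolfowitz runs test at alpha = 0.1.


Step 1: Compute median = 28.50; label A = above, B = below.
Labels in order: BBABBAAAABABAB  (n_A = 7, n_B = 7)
Step 2: Count runs R = 9.
Step 3: Under H0 (random ordering), E[R] = 2*n_A*n_B/(n_A+n_B) + 1 = 2*7*7/14 + 1 = 8.0000.
        Var[R] = 2*n_A*n_B*(2*n_A*n_B - n_A - n_B) / ((n_A+n_B)^2 * (n_A+n_B-1)) = 8232/2548 = 3.2308.
        SD[R] = 1.7974.
Step 4: Continuity-corrected z = (R - 0.5 - E[R]) / SD[R] = (9 - 0.5 - 8.0000) / 1.7974 = 0.2782.
Step 5: Two-sided p-value via normal approximation = 2*(1 - Phi(|z|)) = 0.780879.
Step 6: alpha = 0.1. fail to reject H0.

R = 9, z = 0.2782, p = 0.780879, fail to reject H0.


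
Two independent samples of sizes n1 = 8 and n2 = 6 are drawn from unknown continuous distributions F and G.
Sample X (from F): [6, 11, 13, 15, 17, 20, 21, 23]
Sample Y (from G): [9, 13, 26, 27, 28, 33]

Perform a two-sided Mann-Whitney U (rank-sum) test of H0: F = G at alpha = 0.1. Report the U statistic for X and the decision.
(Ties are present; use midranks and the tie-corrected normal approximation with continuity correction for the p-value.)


Step 1: Combine and sort all 14 observations; assign midranks.
sorted (value, group): (6,X), (9,Y), (11,X), (13,X), (13,Y), (15,X), (17,X), (20,X), (21,X), (23,X), (26,Y), (27,Y), (28,Y), (33,Y)
ranks: 6->1, 9->2, 11->3, 13->4.5, 13->4.5, 15->6, 17->7, 20->8, 21->9, 23->10, 26->11, 27->12, 28->13, 33->14
Step 2: Rank sum for X: R1 = 1 + 3 + 4.5 + 6 + 7 + 8 + 9 + 10 = 48.5.
Step 3: U_X = R1 - n1(n1+1)/2 = 48.5 - 8*9/2 = 48.5 - 36 = 12.5.
       U_Y = n1*n2 - U_X = 48 - 12.5 = 35.5.
Step 4: Ties are present, so use the tie-corrected normal approximation (with continuity correction) for the p-value.
Step 5: p-value = 0.155126; compare to alpha = 0.1. fail to reject H0.

U_X = 12.5, p = 0.155126, fail to reject H0 at alpha = 0.1.


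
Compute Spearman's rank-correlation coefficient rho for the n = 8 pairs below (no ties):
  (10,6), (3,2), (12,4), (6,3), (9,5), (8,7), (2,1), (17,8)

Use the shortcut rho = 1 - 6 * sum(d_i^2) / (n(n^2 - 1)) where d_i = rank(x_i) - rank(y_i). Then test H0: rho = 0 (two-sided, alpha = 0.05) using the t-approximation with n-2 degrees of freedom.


Step 1: Rank x and y separately (midranks; no ties here).
rank(x): 10->6, 3->2, 12->7, 6->3, 9->5, 8->4, 2->1, 17->8
rank(y): 6->6, 2->2, 4->4, 3->3, 5->5, 7->7, 1->1, 8->8
Step 2: d_i = R_x(i) - R_y(i); compute d_i^2.
  (6-6)^2=0, (2-2)^2=0, (7-4)^2=9, (3-3)^2=0, (5-5)^2=0, (4-7)^2=9, (1-1)^2=0, (8-8)^2=0
sum(d^2) = 18.
Step 3: rho = 1 - 6*18 / (8*(8^2 - 1)) = 1 - 108/504 = 0.785714.
Step 4: Under H0, t = rho * sqrt((n-2)/(1-rho^2)) = 3.1113 ~ t(6).
Step 5: Two-sided p-value from the t-distribution with 6 df = 0.020815.
Step 6: alpha = 0.05. reject H0.

rho = 0.7857, p = 0.020815, reject H0 at alpha = 0.05.
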